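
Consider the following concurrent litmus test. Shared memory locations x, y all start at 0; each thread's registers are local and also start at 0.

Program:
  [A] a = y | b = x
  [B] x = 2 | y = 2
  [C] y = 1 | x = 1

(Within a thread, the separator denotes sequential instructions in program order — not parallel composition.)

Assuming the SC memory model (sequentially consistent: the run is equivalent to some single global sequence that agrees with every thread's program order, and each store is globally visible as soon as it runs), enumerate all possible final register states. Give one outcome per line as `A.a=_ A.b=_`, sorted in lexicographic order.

outcome vector order: (A.a,A.b)
|SC outcomes| = 8

A.a=0 A.b=0
A.a=0 A.b=1
A.a=0 A.b=2
A.a=1 A.b=0
A.a=1 A.b=1
A.a=1 A.b=2
A.a=2 A.b=1
A.a=2 A.b=2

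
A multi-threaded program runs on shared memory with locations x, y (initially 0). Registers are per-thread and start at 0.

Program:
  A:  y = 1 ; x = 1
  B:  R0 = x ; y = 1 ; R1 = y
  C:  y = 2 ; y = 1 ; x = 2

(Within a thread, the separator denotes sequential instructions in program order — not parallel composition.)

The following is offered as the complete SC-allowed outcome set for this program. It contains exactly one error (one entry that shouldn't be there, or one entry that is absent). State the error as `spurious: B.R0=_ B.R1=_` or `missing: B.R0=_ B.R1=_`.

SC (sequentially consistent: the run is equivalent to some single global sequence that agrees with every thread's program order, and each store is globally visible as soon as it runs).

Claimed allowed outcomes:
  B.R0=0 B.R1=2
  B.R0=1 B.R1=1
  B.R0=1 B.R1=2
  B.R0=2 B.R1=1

missing: B.R0=0 B.R1=1

outcome vector order: (B.R0,B.R1)
[SC] allowed = {<0 1> <0 2> <1 1> <1 2> <2 1>}
SC∖claimed = {<0 1>}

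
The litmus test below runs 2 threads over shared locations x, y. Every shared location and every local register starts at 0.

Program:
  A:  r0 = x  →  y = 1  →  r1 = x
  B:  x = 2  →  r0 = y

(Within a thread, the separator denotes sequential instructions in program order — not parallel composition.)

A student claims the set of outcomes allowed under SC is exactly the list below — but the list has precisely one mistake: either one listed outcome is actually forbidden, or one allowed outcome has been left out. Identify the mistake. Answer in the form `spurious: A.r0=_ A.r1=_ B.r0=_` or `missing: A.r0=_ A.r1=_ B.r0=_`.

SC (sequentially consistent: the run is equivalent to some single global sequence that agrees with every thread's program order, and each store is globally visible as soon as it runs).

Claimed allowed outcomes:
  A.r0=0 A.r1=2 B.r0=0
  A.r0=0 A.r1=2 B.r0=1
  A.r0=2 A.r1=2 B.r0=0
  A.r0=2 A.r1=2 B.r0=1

outcome vector order: (A.r0,A.r1,B.r0)
SC: 5 outcomes — {001 020 021 220 221}
SC∖claimed = {001}

missing: A.r0=0 A.r1=0 B.r0=1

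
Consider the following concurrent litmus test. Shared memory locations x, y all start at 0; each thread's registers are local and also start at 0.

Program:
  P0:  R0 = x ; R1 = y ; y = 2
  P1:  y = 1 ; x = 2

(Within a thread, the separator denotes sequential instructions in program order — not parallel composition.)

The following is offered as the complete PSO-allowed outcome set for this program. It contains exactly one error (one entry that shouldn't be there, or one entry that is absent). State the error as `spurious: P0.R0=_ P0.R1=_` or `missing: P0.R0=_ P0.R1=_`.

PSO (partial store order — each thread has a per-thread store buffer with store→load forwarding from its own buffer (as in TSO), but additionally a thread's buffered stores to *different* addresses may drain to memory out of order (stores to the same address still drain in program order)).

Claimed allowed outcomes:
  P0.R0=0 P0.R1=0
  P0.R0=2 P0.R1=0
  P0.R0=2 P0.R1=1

outcome vector order: (P0.R0,P0.R1)
under PSO → 00, 01, 20, 21
PSO∖claimed = {01}

missing: P0.R0=0 P0.R1=1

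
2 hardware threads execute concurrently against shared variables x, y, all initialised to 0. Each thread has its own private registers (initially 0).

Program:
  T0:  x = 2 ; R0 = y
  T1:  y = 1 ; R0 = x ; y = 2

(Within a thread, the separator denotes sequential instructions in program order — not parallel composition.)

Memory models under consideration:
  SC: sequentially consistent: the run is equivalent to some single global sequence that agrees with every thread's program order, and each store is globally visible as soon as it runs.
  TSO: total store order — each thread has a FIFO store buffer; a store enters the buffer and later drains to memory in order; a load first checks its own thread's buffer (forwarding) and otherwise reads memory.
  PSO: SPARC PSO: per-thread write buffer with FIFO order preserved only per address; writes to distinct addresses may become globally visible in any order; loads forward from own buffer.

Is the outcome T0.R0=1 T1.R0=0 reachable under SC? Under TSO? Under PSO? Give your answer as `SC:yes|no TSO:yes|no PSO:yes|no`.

SC:yes TSO:yes PSO:yes

outcome vector order: (T0.R0,T1.R0)
[SC] allowed = {(0,2), (1,0), (1,2), (2,0), (2,2)}
[TSO] allowed = {(0,0), (0,2), (1,0), (1,2), (2,0), (2,2)}
[PSO] allowed = {(0,0), (0,2), (1,0), (1,2), (2,0), (2,2)}
target (1,0) ∈ {SC,TSO,PSO}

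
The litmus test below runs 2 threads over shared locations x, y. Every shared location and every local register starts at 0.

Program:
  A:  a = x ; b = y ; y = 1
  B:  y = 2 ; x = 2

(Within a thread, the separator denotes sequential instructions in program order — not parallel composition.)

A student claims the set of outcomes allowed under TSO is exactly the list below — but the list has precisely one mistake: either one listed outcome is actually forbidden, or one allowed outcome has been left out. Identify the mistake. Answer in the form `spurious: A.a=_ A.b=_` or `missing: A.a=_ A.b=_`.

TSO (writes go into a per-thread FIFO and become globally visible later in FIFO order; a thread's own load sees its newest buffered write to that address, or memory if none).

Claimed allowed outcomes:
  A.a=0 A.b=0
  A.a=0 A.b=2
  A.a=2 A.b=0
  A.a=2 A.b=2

spurious: A.a=2 A.b=0

outcome vector order: (A.a,A.b)
under TSO → 0/0 0/2 2/2
claimed∖TSO = {2/0}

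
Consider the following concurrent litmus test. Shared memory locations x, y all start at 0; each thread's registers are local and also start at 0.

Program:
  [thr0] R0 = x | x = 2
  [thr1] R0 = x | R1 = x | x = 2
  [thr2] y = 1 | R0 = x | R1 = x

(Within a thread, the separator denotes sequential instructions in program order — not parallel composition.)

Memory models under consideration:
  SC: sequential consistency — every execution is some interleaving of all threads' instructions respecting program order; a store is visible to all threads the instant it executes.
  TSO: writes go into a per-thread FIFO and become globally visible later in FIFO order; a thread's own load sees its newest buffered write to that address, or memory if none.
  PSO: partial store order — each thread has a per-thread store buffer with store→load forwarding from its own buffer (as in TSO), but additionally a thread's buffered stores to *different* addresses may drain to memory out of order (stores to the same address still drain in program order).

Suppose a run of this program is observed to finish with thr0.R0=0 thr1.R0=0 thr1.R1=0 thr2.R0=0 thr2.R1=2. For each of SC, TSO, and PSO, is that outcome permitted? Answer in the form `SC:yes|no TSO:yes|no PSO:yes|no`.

SC:yes TSO:yes PSO:yes

outcome vector order: (thr0.R0,thr1.R0,thr1.R1,thr2.R0,thr2.R1)
[SC] allowed = {(0,0,0,0,0); (0,0,0,0,2); (0,0,0,2,2); (0,0,2,0,0); (0,0,2,0,2); (0,0,2,2,2); (0,2,2,0,0); (0,2,2,0,2); (0,2,2,2,2); (2,0,0,0,0); (2,0,0,0,2); (2,0,0,2,2)}
[TSO] allowed = {(0,0,0,0,0); (0,0,0,0,2); (0,0,0,2,2); (0,0,2,0,0); (0,0,2,0,2); (0,0,2,2,2); (0,2,2,0,0); (0,2,2,0,2); (0,2,2,2,2); (2,0,0,0,0); (2,0,0,0,2); (2,0,0,2,2)}
[PSO] allowed = {(0,0,0,0,0); (0,0,0,0,2); (0,0,0,2,2); (0,0,2,0,0); (0,0,2,0,2); (0,0,2,2,2); (0,2,2,0,0); (0,2,2,0,2); (0,2,2,2,2); (2,0,0,0,0); (2,0,0,0,2); (2,0,0,2,2)}
target (0,0,0,0,2) ∈ {SC,TSO,PSO}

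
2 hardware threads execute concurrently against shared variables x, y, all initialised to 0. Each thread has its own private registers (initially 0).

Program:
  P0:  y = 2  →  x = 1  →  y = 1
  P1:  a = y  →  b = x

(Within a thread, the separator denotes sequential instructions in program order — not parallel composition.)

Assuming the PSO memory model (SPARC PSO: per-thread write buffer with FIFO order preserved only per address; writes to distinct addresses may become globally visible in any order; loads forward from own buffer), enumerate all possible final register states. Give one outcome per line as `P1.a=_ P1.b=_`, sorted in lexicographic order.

outcome vector order: (P1.a,P1.b)
|PSO outcomes| = 6

P1.a=0 P1.b=0
P1.a=0 P1.b=1
P1.a=1 P1.b=0
P1.a=1 P1.b=1
P1.a=2 P1.b=0
P1.a=2 P1.b=1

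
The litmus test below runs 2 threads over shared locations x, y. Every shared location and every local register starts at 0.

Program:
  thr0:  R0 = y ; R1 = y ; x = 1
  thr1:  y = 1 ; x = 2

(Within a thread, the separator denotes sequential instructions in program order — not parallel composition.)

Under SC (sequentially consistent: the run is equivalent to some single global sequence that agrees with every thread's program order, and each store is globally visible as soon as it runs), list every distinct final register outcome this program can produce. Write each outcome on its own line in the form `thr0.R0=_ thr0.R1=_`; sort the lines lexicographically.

thr0.R0=0 thr0.R1=0
thr0.R0=0 thr0.R1=1
thr0.R0=1 thr0.R1=1

outcome vector order: (thr0.R0,thr0.R1)
|SC outcomes| = 3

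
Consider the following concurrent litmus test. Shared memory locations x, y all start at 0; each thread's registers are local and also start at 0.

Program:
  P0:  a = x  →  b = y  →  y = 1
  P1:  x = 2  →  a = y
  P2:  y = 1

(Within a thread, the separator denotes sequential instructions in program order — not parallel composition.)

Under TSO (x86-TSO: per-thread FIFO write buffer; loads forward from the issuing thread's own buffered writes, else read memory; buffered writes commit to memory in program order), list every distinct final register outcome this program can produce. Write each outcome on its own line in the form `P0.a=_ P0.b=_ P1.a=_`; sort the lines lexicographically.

P0.a=0 P0.b=0 P1.a=0
P0.a=0 P0.b=0 P1.a=1
P0.a=0 P0.b=1 P1.a=0
P0.a=0 P0.b=1 P1.a=1
P0.a=2 P0.b=0 P1.a=0
P0.a=2 P0.b=0 P1.a=1
P0.a=2 P0.b=1 P1.a=0
P0.a=2 P0.b=1 P1.a=1

outcome vector order: (P0.a,P0.b,P1.a)
|TSO outcomes| = 8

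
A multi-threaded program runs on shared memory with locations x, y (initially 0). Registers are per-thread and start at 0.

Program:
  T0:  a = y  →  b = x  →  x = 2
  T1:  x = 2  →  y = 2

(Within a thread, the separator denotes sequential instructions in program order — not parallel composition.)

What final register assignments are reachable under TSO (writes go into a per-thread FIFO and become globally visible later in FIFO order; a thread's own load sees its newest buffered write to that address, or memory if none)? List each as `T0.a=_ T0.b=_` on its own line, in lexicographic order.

T0.a=0 T0.b=0
T0.a=0 T0.b=2
T0.a=2 T0.b=2

outcome vector order: (T0.a,T0.b)
|TSO outcomes| = 3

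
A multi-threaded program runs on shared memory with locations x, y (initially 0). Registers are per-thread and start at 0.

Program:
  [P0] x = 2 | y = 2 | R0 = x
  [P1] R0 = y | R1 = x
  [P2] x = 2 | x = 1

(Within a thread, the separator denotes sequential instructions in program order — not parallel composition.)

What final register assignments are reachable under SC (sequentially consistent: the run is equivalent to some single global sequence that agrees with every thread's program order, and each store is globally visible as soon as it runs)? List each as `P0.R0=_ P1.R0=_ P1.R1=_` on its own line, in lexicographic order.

outcome vector order: (P0.R0,P1.R0,P1.R1)
|SC outcomes| = 10

P0.R0=1 P1.R0=0 P1.R1=0
P0.R0=1 P1.R0=0 P1.R1=1
P0.R0=1 P1.R0=0 P1.R1=2
P0.R0=1 P1.R0=2 P1.R1=1
P0.R0=1 P1.R0=2 P1.R1=2
P0.R0=2 P1.R0=0 P1.R1=0
P0.R0=2 P1.R0=0 P1.R1=1
P0.R0=2 P1.R0=0 P1.R1=2
P0.R0=2 P1.R0=2 P1.R1=1
P0.R0=2 P1.R0=2 P1.R1=2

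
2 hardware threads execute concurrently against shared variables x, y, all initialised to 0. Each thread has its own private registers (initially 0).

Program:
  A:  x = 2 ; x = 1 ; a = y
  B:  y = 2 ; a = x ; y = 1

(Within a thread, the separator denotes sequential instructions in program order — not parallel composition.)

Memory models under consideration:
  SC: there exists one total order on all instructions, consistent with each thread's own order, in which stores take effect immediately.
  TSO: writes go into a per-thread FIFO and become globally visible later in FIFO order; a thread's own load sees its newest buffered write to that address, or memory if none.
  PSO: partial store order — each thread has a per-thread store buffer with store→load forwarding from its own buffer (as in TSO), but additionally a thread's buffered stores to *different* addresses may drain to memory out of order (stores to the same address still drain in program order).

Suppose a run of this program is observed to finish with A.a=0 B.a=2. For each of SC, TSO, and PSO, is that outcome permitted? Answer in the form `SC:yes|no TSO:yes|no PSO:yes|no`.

outcome vector order: (A.a,B.a)
under SC → 01 10 11 12 20 21 22
under TSO → 00 01 02 10 11 12 20 21 22
under PSO → 00 01 02 10 11 12 20 21 22
target 02 ∈ {TSO,PSO}

SC:no TSO:yes PSO:yes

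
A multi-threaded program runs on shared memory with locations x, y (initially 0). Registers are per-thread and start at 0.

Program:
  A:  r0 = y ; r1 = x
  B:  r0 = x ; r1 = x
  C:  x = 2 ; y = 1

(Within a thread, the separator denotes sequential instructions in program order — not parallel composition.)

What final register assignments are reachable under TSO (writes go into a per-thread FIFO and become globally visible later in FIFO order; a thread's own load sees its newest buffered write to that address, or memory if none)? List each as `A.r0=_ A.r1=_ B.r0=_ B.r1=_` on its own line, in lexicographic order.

A.r0=0 A.r1=0 B.r0=0 B.r1=0
A.r0=0 A.r1=0 B.r0=0 B.r1=2
A.r0=0 A.r1=0 B.r0=2 B.r1=2
A.r0=0 A.r1=2 B.r0=0 B.r1=0
A.r0=0 A.r1=2 B.r0=0 B.r1=2
A.r0=0 A.r1=2 B.r0=2 B.r1=2
A.r0=1 A.r1=2 B.r0=0 B.r1=0
A.r0=1 A.r1=2 B.r0=0 B.r1=2
A.r0=1 A.r1=2 B.r0=2 B.r1=2

outcome vector order: (A.r0,A.r1,B.r0,B.r1)
|TSO outcomes| = 9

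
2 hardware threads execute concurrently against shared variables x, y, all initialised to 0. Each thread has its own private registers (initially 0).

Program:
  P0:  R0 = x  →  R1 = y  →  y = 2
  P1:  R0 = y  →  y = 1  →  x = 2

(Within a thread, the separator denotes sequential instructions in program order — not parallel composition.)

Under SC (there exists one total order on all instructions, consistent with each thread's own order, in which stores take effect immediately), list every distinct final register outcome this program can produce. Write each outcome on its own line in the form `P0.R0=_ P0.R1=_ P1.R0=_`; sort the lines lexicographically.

outcome vector order: (P0.R0,P0.R1,P1.R0)
|SC outcomes| = 4

P0.R0=0 P0.R1=0 P1.R0=0
P0.R0=0 P0.R1=0 P1.R0=2
P0.R0=0 P0.R1=1 P1.R0=0
P0.R0=2 P0.R1=1 P1.R0=0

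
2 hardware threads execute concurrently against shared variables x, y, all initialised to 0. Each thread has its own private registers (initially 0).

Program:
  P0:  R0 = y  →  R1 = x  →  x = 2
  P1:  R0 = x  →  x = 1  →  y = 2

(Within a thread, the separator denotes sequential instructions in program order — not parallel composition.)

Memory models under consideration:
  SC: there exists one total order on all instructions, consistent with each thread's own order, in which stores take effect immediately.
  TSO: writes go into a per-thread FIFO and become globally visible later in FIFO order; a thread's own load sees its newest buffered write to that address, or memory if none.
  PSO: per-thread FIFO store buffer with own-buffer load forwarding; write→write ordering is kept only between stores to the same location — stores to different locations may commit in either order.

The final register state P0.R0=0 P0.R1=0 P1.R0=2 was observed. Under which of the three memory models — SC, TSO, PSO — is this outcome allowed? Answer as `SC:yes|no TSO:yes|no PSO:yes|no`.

outcome vector order: (P0.R0,P0.R1,P1.R0)
SC (4): 000, 002, 010, 210
TSO (4): 000, 002, 010, 210
PSO (5): 000, 002, 010, 200, 210
target 002 ∈ {SC,TSO,PSO}

SC:yes TSO:yes PSO:yes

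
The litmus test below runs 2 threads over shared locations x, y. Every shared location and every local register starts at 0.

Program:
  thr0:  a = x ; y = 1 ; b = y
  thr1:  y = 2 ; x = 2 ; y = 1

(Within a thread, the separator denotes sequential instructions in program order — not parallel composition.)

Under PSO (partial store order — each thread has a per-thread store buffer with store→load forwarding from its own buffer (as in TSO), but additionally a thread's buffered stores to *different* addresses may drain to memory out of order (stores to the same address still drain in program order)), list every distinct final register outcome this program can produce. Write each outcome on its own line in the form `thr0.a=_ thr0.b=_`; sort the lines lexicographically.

thr0.a=0 thr0.b=1
thr0.a=0 thr0.b=2
thr0.a=2 thr0.b=1
thr0.a=2 thr0.b=2

outcome vector order: (thr0.a,thr0.b)
|PSO outcomes| = 4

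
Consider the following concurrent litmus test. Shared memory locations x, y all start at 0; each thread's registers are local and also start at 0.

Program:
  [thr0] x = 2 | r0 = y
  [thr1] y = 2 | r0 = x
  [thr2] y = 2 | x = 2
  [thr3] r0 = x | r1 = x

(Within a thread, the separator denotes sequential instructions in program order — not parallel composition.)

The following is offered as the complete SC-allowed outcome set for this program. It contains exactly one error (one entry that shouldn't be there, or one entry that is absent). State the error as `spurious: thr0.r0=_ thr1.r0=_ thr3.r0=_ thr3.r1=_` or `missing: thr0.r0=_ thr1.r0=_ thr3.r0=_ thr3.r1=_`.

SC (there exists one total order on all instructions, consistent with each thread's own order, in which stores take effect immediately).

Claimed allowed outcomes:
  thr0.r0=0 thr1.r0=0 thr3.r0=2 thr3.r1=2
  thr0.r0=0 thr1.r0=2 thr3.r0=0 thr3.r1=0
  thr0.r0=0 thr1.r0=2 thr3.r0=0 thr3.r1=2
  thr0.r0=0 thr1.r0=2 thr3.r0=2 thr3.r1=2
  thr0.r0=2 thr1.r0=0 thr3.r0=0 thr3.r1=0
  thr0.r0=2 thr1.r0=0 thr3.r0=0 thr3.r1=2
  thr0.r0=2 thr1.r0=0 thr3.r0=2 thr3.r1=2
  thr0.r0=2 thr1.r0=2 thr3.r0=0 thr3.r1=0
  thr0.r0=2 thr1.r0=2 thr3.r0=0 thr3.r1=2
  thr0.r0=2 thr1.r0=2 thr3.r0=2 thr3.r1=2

spurious: thr0.r0=0 thr1.r0=0 thr3.r0=2 thr3.r1=2

outcome vector order: (thr0.r0,thr1.r0,thr3.r0,thr3.r1)
SC (9): <0 2 0 0> <0 2 0 2> <0 2 2 2> <2 0 0 0> <2 0 0 2> <2 0 2 2> <2 2 0 0> <2 2 0 2> <2 2 2 2>
claimed∖SC = {<0 0 2 2>}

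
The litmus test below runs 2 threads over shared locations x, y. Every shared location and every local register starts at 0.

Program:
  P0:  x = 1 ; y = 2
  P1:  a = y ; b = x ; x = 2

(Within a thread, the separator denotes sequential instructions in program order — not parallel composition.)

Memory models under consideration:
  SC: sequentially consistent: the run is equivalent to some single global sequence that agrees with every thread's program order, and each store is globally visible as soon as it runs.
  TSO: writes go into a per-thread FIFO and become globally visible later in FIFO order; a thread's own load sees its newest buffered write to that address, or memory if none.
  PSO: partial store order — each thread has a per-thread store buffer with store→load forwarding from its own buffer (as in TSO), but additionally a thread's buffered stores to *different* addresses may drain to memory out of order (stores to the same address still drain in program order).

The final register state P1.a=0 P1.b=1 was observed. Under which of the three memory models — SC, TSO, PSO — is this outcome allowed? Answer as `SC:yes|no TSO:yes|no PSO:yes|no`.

SC:yes TSO:yes PSO:yes

outcome vector order: (P1.a,P1.b)
SC (3): 0/0, 0/1, 2/1
TSO (3): 0/0, 0/1, 2/1
PSO (4): 0/0, 0/1, 2/0, 2/1
target 0/1 ∈ {SC,TSO,PSO}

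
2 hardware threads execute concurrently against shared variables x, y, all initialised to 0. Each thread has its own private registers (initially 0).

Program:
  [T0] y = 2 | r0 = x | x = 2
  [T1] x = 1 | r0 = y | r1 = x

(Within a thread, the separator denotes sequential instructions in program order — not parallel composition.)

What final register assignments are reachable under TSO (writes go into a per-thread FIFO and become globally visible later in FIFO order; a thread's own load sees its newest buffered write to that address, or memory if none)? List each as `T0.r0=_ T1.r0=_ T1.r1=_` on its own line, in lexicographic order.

T0.r0=0 T1.r0=0 T1.r1=1
T0.r0=0 T1.r0=0 T1.r1=2
T0.r0=0 T1.r0=2 T1.r1=1
T0.r0=0 T1.r0=2 T1.r1=2
T0.r0=1 T1.r0=0 T1.r1=1
T0.r0=1 T1.r0=0 T1.r1=2
T0.r0=1 T1.r0=2 T1.r1=1
T0.r0=1 T1.r0=2 T1.r1=2

outcome vector order: (T0.r0,T1.r0,T1.r1)
|TSO outcomes| = 8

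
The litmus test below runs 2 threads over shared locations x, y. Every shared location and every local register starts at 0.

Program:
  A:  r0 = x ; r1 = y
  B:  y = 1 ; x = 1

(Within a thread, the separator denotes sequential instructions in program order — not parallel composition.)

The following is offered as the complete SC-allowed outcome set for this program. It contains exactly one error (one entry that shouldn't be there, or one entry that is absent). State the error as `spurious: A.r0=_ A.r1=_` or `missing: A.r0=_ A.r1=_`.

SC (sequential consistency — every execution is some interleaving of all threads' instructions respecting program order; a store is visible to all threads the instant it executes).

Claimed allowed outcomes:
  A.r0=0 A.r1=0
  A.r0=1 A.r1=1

missing: A.r0=0 A.r1=1

outcome vector order: (A.r0,A.r1)
SC: 3 outcomes — {(0,0) (0,1) (1,1)}
SC∖claimed = {(0,1)}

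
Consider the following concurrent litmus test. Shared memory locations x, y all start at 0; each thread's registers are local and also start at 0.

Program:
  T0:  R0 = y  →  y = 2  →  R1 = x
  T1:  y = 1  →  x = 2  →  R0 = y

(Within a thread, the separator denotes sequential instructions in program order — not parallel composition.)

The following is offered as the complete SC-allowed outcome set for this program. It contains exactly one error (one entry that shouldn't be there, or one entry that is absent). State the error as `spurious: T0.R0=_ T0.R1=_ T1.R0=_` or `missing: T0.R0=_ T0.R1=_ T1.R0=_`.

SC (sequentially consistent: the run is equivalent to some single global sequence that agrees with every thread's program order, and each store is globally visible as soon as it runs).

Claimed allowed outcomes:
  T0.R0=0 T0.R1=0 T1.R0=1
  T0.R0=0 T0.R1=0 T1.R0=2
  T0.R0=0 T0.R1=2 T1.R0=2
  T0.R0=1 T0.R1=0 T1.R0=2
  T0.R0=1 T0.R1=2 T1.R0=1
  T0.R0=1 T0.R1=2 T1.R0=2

outcome vector order: (T0.R0,T0.R1,T1.R0)
SC: 7 outcomes — {0/0/1, 0/0/2, 0/2/1, 0/2/2, 1/0/2, 1/2/1, 1/2/2}
SC∖claimed = {0/2/1}

missing: T0.R0=0 T0.R1=2 T1.R0=1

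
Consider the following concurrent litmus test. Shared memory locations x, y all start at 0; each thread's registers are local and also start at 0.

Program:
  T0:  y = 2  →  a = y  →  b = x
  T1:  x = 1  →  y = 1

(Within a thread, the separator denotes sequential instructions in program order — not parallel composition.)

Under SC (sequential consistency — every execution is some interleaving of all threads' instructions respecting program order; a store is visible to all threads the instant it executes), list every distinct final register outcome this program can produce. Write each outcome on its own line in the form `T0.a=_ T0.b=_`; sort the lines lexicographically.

outcome vector order: (T0.a,T0.b)
|SC outcomes| = 3

T0.a=1 T0.b=1
T0.a=2 T0.b=0
T0.a=2 T0.b=1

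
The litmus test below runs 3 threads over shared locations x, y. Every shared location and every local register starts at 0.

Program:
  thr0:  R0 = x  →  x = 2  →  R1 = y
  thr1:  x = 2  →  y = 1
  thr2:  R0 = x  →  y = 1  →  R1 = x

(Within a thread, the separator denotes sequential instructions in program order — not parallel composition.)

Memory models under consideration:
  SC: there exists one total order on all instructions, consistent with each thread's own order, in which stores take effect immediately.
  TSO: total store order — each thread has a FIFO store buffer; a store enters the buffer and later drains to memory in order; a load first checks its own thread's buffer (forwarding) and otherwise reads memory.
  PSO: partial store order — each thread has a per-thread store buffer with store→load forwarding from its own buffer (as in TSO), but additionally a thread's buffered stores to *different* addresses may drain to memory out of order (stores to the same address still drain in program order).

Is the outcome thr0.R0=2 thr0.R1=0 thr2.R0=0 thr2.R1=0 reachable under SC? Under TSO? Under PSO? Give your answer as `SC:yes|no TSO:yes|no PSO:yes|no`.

outcome vector order: (thr0.R0,thr0.R1,thr2.R0,thr2.R1)
SC: 10 outcomes — {0002; 0022; 0100; 0102; 0122; 2002; 2022; 2100; 2102; 2122}
TSO: 12 outcomes — {0000; 0002; 0022; 0100; 0102; 0122; 2000; 2002; 2022; 2100; 2102; 2122}
PSO: 12 outcomes — {0000; 0002; 0022; 0100; 0102; 0122; 2000; 2002; 2022; 2100; 2102; 2122}
target 2000 ∈ {TSO,PSO}

SC:no TSO:yes PSO:yes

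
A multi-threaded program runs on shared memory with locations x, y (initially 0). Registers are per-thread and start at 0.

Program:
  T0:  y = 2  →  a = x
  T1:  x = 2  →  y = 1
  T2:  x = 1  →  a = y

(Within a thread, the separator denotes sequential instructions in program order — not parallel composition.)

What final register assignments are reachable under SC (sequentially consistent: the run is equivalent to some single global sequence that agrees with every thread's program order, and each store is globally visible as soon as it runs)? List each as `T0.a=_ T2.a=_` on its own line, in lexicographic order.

T0.a=0 T2.a=1
T0.a=0 T2.a=2
T0.a=1 T2.a=0
T0.a=1 T2.a=1
T0.a=1 T2.a=2
T0.a=2 T2.a=0
T0.a=2 T2.a=1
T0.a=2 T2.a=2

outcome vector order: (T0.a,T2.a)
|SC outcomes| = 8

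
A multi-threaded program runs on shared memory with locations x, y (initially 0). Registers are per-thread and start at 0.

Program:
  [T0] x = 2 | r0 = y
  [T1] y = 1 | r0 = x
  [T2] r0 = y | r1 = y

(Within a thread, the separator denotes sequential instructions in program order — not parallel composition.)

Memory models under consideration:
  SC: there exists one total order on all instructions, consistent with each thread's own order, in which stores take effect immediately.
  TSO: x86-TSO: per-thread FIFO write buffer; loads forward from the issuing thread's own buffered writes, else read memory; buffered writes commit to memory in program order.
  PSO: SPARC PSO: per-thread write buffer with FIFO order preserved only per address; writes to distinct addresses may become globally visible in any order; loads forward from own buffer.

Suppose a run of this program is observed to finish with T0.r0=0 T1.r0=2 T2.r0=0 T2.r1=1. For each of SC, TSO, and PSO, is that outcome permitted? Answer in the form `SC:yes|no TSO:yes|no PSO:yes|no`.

outcome vector order: (T0.r0,T1.r0,T2.r0,T2.r1)
under SC → <0 2 0 0> <0 2 0 1> <0 2 1 1> <1 0 0 0> <1 0 0 1> <1 0 1 1> <1 2 0 0> <1 2 0 1> <1 2 1 1>
under TSO → <0 0 0 0> <0 0 0 1> <0 0 1 1> <0 2 0 0> <0 2 0 1> <0 2 1 1> <1 0 0 0> <1 0 0 1> <1 0 1 1> <1 2 0 0> <1 2 0 1> <1 2 1 1>
under PSO → <0 0 0 0> <0 0 0 1> <0 0 1 1> <0 2 0 0> <0 2 0 1> <0 2 1 1> <1 0 0 0> <1 0 0 1> <1 0 1 1> <1 2 0 0> <1 2 0 1> <1 2 1 1>
target <0 2 0 1> ∈ {SC,TSO,PSO}

SC:yes TSO:yes PSO:yes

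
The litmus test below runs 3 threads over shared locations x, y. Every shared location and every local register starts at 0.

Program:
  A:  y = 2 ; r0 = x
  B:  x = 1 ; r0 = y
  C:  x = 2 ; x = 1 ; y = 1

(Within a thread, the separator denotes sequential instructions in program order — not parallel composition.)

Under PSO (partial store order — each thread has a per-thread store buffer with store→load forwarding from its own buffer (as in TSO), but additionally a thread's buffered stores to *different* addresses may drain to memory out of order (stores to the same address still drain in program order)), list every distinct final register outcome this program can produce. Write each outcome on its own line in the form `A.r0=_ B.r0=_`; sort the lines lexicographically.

outcome vector order: (A.r0,B.r0)
|PSO outcomes| = 9

A.r0=0 B.r0=0
A.r0=0 B.r0=1
A.r0=0 B.r0=2
A.r0=1 B.r0=0
A.r0=1 B.r0=1
A.r0=1 B.r0=2
A.r0=2 B.r0=0
A.r0=2 B.r0=1
A.r0=2 B.r0=2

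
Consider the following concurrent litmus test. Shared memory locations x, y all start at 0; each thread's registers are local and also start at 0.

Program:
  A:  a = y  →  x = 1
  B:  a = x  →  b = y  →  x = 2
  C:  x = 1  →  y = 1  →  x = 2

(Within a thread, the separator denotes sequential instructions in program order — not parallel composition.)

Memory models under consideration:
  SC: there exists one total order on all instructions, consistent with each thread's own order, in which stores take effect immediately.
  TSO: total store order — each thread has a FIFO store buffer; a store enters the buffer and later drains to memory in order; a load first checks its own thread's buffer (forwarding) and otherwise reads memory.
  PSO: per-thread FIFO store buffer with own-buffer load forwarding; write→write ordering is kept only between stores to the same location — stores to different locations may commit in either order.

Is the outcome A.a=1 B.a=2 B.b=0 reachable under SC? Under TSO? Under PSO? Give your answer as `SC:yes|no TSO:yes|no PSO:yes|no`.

outcome vector order: (A.a,B.a,B.b)
SC: 10 outcomes — {<0 0 0>, <0 0 1>, <0 1 0>, <0 1 1>, <0 2 1>, <1 0 0>, <1 0 1>, <1 1 0>, <1 1 1>, <1 2 1>}
TSO: 10 outcomes — {<0 0 0>, <0 0 1>, <0 1 0>, <0 1 1>, <0 2 1>, <1 0 0>, <1 0 1>, <1 1 0>, <1 1 1>, <1 2 1>}
PSO: 12 outcomes — {<0 0 0>, <0 0 1>, <0 1 0>, <0 1 1>, <0 2 0>, <0 2 1>, <1 0 0>, <1 0 1>, <1 1 0>, <1 1 1>, <1 2 0>, <1 2 1>}
target <1 2 0> ∈ {PSO}

SC:no TSO:no PSO:yes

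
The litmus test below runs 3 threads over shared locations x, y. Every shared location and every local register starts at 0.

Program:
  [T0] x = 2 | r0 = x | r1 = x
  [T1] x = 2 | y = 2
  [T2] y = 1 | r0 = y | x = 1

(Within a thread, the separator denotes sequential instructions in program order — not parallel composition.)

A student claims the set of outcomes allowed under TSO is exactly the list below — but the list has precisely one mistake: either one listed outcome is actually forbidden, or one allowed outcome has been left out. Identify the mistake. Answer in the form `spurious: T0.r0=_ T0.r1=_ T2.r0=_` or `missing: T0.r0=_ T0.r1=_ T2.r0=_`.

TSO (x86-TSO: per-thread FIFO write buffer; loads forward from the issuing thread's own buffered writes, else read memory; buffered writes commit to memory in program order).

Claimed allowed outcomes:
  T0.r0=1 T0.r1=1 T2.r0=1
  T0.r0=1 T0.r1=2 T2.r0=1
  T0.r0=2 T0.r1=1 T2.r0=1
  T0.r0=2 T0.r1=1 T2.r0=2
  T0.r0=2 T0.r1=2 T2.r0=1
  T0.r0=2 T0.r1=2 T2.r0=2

missing: T0.r0=1 T0.r1=1 T2.r0=2

outcome vector order: (T0.r0,T0.r1,T2.r0)
TSO: 7 outcomes — {111 112 121 211 212 221 222}
TSO∖claimed = {112}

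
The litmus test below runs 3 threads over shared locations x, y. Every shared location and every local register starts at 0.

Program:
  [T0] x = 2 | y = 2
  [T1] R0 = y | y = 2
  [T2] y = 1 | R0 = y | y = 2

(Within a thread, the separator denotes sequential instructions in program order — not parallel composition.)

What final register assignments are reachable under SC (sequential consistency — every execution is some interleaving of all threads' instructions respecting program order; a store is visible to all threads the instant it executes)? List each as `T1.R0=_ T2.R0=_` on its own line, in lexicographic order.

T1.R0=0 T2.R0=1
T1.R0=0 T2.R0=2
T1.R0=1 T2.R0=1
T1.R0=1 T2.R0=2
T1.R0=2 T2.R0=1
T1.R0=2 T2.R0=2

outcome vector order: (T1.R0,T2.R0)
|SC outcomes| = 6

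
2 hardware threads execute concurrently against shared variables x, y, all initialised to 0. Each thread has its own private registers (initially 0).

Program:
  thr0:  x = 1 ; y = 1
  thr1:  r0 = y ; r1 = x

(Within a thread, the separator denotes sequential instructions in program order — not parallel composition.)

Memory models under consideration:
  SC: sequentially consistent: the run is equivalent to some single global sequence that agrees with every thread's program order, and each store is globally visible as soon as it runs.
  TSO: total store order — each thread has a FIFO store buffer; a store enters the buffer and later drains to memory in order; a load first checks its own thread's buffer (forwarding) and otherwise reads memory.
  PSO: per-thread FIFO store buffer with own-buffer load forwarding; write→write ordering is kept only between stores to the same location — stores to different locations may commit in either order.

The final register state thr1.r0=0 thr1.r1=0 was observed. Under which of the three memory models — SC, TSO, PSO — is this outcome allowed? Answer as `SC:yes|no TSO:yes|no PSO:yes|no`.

outcome vector order: (thr1.r0,thr1.r1)
under SC → <0 0> <0 1> <1 1>
under TSO → <0 0> <0 1> <1 1>
under PSO → <0 0> <0 1> <1 0> <1 1>
target <0 0> ∈ {SC,TSO,PSO}

SC:yes TSO:yes PSO:yes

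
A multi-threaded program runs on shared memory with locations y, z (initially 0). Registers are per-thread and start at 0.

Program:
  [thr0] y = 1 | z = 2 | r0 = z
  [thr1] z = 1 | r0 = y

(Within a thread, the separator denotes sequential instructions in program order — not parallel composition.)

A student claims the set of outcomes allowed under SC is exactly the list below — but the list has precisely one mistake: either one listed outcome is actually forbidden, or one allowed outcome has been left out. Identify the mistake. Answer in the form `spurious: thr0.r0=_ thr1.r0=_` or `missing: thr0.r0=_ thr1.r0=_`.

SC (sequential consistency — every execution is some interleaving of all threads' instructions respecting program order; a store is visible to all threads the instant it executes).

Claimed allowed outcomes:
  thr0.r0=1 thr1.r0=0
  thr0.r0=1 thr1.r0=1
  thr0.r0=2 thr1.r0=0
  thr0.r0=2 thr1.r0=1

outcome vector order: (thr0.r0,thr1.r0)
SC: 3 outcomes — {1/1 2/0 2/1}
claimed∖SC = {1/0}

spurious: thr0.r0=1 thr1.r0=0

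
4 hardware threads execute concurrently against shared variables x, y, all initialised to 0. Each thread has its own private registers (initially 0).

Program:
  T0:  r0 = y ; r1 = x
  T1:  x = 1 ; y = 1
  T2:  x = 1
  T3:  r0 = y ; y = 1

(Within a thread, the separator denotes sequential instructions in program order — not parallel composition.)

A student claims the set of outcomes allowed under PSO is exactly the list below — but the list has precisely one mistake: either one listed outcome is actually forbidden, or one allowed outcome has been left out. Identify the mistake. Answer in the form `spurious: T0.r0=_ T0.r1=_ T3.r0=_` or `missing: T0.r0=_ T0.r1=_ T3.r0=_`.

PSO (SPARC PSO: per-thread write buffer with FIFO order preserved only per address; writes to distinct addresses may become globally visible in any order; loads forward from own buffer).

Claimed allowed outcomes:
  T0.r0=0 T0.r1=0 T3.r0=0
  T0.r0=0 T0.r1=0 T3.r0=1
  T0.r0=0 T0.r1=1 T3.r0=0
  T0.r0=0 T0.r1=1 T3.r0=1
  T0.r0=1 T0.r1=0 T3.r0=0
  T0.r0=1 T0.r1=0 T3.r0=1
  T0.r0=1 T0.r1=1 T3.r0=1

missing: T0.r0=1 T0.r1=1 T3.r0=0

outcome vector order: (T0.r0,T0.r1,T3.r0)
[PSO] allowed = {000 001 010 011 100 101 110 111}
PSO∖claimed = {110}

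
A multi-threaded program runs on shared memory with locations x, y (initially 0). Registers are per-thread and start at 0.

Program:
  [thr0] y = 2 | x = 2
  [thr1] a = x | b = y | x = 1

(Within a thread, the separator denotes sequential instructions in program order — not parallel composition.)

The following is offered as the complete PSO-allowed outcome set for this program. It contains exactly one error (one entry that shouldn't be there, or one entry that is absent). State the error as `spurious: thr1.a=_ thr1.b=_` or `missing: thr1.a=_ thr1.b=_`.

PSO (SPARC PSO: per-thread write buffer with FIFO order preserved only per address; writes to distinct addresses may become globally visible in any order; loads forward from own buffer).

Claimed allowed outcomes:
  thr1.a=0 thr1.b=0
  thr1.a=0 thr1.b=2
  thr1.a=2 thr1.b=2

outcome vector order: (thr1.a,thr1.b)
under PSO → 0/0, 0/2, 2/0, 2/2
PSO∖claimed = {2/0}

missing: thr1.a=2 thr1.b=0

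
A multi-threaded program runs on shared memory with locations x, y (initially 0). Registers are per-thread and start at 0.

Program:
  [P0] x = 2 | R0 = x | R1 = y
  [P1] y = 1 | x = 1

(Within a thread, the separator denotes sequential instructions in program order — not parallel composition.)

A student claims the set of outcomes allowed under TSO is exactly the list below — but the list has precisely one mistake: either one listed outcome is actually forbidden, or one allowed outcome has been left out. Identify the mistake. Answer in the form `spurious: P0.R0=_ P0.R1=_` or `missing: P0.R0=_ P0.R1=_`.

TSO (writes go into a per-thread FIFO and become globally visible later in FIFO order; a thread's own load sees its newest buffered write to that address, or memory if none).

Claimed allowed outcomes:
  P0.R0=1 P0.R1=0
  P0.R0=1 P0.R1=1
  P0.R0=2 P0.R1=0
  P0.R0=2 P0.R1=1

spurious: P0.R0=1 P0.R1=0

outcome vector order: (P0.R0,P0.R1)
under TSO → <1 1>, <2 0>, <2 1>
claimed∖TSO = {<1 0>}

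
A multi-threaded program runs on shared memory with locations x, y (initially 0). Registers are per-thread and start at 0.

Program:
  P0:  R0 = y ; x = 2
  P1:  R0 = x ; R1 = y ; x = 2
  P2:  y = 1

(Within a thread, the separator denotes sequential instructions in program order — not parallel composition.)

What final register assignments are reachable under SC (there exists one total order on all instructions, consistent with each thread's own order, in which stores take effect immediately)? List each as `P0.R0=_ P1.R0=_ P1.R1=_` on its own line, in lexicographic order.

P0.R0=0 P1.R0=0 P1.R1=0
P0.R0=0 P1.R0=0 P1.R1=1
P0.R0=0 P1.R0=2 P1.R1=0
P0.R0=0 P1.R0=2 P1.R1=1
P0.R0=1 P1.R0=0 P1.R1=0
P0.R0=1 P1.R0=0 P1.R1=1
P0.R0=1 P1.R0=2 P1.R1=1

outcome vector order: (P0.R0,P1.R0,P1.R1)
|SC outcomes| = 7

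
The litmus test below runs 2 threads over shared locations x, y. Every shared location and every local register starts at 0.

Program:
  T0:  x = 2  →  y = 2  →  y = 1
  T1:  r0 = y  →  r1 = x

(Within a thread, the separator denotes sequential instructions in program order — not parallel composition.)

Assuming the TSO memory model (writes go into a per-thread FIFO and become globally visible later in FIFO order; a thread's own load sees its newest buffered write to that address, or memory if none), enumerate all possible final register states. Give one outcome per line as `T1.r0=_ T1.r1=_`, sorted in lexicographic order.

outcome vector order: (T1.r0,T1.r1)
|TSO outcomes| = 4

T1.r0=0 T1.r1=0
T1.r0=0 T1.r1=2
T1.r0=1 T1.r1=2
T1.r0=2 T1.r1=2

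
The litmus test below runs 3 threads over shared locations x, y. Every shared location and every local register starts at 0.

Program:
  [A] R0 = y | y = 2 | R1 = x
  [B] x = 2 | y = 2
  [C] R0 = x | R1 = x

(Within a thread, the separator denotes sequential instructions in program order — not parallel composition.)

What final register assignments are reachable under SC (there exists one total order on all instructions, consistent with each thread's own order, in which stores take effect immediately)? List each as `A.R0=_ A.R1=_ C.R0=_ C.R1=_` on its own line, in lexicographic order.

outcome vector order: (A.R0,A.R1,C.R0,C.R1)
|SC outcomes| = 9

A.R0=0 A.R1=0 C.R0=0 C.R1=0
A.R0=0 A.R1=0 C.R0=0 C.R1=2
A.R0=0 A.R1=0 C.R0=2 C.R1=2
A.R0=0 A.R1=2 C.R0=0 C.R1=0
A.R0=0 A.R1=2 C.R0=0 C.R1=2
A.R0=0 A.R1=2 C.R0=2 C.R1=2
A.R0=2 A.R1=2 C.R0=0 C.R1=0
A.R0=2 A.R1=2 C.R0=0 C.R1=2
A.R0=2 A.R1=2 C.R0=2 C.R1=2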